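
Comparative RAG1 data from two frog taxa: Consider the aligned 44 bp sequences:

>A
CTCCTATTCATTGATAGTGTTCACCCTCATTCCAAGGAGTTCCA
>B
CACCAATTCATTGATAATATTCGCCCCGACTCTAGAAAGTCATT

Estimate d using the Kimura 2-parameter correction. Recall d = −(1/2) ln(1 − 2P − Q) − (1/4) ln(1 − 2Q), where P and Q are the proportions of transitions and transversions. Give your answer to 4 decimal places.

0.5399

Of 44 sites, 11 differences are transitions and 5 are transversions, so P = 11/44 = 0.25 and Q = 5/44 ≈ 0.113636.
Under the Kimura two-parameter model, d = −½ ln(1 − 2P − Q) − ¼ ln(1 − 2Q).
1 − 2P − Q = 0.386364, giving −½ ln(0.386364) = 0.475488.
1 − 2Q = 0.772728, giving −¼ ln(0.772728) = 0.064457.
d = 0.475488 + 0.064457 = 0.539945.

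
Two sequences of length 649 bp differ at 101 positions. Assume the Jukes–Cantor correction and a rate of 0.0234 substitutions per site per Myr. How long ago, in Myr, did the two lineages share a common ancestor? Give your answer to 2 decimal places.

3.73

p = 101/649 ≈ 0.155624.
d = −(3/4) ln(1 − 4p/3) = −0.75 ln(1 − 0.207499) = −0.75 ln(0.792501)
  = −0.75 × (-0.232562) = 0.174422 substitutions/site.
Under a molecular clock d = 2μt, so t = d/(2μ) = 0.174422 / (2 × 0.0234) = 3.73 Myr.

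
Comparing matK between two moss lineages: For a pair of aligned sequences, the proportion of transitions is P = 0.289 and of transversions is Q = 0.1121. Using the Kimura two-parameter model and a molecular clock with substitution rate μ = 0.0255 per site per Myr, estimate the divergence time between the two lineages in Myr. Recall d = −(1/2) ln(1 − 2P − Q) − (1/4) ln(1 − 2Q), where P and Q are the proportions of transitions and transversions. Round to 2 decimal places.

12.73

Under the Kimura two-parameter model, d = −½ ln(1 − 2P − Q) − ¼ ln(1 − 2Q).
1 − 2P − Q = 0.3099, giving −½ ln(0.3099) = 0.585753.
1 − 2Q = 0.7758, giving −¼ ln(0.7758) = 0.063465.
d = 0.585753 + 0.063465 = 0.649218.
Under a molecular clock d = 2μt, so t = d/(2μ) = 0.649218 / (2 × 0.0255) = 12.73 Myr.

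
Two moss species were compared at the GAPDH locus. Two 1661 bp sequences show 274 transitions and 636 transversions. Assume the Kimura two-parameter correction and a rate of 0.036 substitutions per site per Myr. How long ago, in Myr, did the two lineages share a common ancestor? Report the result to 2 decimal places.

13.70

P = 274/1661 ≈ 0.164961 and Q = 636/1661 ≈ 0.382902.
Under the Kimura two-parameter model, d = −½ ln(1 − 2P − Q) − ¼ ln(1 − 2Q).
1 − 2P − Q = 0.287176, giving −½ ln(0.287176) = 0.623830.
1 − 2Q = 0.234196, giving −¼ ln(0.234196) = 0.362899.
d = 0.623830 + 0.362899 = 0.986729.
Under a molecular clock d = 2μt, so t = d/(2μ) = 0.986729 / (2 × 0.036) = 13.70 Myr.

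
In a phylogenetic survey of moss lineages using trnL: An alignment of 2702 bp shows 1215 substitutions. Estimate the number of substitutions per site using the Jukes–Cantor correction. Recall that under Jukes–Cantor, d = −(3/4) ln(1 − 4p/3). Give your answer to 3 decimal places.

p = 1215/2702 ≈ 0.449667.
d = −(3/4) ln(1 − 4p/3) = −0.75 ln(1 − 0.599556) = −0.75 ln(0.400444)
  = −0.75 × (-0.915181) = 0.686386 substitutions/site.

0.686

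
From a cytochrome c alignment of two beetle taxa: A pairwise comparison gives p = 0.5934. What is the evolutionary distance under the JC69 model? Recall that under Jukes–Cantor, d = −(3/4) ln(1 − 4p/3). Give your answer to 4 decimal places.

d = −(3/4) ln(1 − 4p/3) = −0.75 ln(1 − 0.7912) = −0.75 ln(0.2088)
  = −0.75 × (-1.566378) = 1.174784 substitutions/site.

1.1748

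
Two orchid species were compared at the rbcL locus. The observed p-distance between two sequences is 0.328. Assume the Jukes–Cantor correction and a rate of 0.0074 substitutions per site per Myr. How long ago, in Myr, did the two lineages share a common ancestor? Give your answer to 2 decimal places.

29.14

d = −(3/4) ln(1 − 4p/3) = −0.75 ln(1 − 0.437333) = −0.75 ln(0.562667)
  = −0.75 × (-0.575067) = 0.431300 substitutions/site.
Under a molecular clock d = 2μt, so t = d/(2μ) = 0.431300 / (2 × 0.0074) = 29.14 Myr.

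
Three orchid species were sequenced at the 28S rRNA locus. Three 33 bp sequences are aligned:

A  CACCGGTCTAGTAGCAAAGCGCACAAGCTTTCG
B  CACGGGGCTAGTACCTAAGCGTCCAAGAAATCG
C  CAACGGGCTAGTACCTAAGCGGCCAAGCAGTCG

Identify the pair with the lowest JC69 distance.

B and C

A–B: 9/33 differ, p = 0.273, d = 0.339.
A–C: 8/33 differ, p = 0.242, d = 0.293.
B–C: 5/33 differ, p = 0.152, d = 0.169.
The smallest distance is between B and C.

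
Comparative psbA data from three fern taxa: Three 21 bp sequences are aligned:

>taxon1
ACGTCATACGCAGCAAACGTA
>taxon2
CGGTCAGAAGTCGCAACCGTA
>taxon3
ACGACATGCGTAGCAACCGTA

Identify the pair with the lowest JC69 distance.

taxon1 and taxon3

taxon1–taxon2: 7/21 differ, p = 0.333, d = 0.441.
taxon1–taxon3: 4/21 differ, p = 0.190, d = 0.220.
taxon2–taxon3: 7/21 differ, p = 0.333, d = 0.441.
The smallest distance is between taxon1 and taxon3.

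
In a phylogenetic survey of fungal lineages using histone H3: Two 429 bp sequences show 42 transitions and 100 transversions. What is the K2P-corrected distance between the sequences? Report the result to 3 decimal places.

0.437

P = 42/429 ≈ 0.097902 and Q = 100/429 ≈ 0.2331.
Under the Kimura two-parameter model, d = −½ ln(1 − 2P − Q) − ¼ ln(1 − 2Q).
1 − 2P − Q = 0.571096, giving −½ ln(0.571096) = 0.280099.
1 − 2Q = 0.5338, giving −¼ ln(0.5338) = 0.156934.
d = 0.280099 + 0.156934 = 0.437033.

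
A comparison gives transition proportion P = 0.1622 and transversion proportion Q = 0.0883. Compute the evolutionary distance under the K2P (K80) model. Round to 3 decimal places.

0.315

Under the Kimura two-parameter model, d = −½ ln(1 − 2P − Q) − ¼ ln(1 − 2Q).
1 − 2P − Q = 0.5873, giving −½ ln(0.5873) = 0.266110.
1 − 2Q = 0.8234, giving −¼ ln(0.8234) = 0.048578.
d = 0.266110 + 0.048578 = 0.314688.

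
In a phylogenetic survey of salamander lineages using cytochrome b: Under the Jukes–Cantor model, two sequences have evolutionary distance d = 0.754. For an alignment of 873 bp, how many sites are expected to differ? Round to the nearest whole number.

Invert JC69: p = (3/4)(1 − e^(−4d/3)) = 0.75 × (1 − e^(-1.005333)) = 0.75 × (1 − 0.365923) = 0.475558.
Expected differing sites = pL ≈ 0.475558 × 873 = 415.162134 ≈ 415.

415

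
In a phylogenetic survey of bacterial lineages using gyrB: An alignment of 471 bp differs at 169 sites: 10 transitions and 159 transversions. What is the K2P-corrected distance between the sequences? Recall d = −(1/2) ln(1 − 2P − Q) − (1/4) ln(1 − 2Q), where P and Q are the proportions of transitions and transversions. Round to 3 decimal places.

0.520

P = 10/471 ≈ 0.021231 and Q = 159/471 ≈ 0.33758.
Under the Kimura two-parameter model, d = −½ ln(1 − 2P − Q) − ¼ ln(1 − 2Q).
1 − 2P − Q = 0.619958, giving −½ ln(0.619958) = 0.239052.
1 − 2Q = 0.32484, giving −¼ ln(0.32484) = 0.281106.
d = 0.239052 + 0.281106 = 0.520158.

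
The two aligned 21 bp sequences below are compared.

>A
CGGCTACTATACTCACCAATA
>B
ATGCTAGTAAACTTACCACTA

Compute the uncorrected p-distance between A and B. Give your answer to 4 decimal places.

The sequences differ at 6 of 21 positions (sites 1, 2, 7, 10, 14, 19).
p = 6/21 = 0.285714… ≈ 0.2857 (to 4 d.p.).

0.2857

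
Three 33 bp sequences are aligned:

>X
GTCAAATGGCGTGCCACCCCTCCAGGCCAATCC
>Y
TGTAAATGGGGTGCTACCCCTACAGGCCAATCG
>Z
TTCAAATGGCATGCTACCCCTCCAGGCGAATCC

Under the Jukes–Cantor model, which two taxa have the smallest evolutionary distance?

X–Y: 7/33 differ, p = 0.212, d = 0.249.
X–Z: 4/33 differ, p = 0.121, d = 0.132.
Y–Z: 7/33 differ, p = 0.212, d = 0.249.
The smallest distance is between X and Z.

X and Z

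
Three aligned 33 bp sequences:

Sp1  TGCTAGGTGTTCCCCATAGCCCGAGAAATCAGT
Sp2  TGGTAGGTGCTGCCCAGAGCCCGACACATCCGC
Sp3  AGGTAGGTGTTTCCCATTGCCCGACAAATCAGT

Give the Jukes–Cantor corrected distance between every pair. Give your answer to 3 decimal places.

d(Sp1,Sp2) = 0.293, d(Sp1,Sp3) = 0.169, d(Sp2,Sp3) = 0.293

Sp1–Sp2: 8/33 sites differ → p ≈ 0.242424, d = −0.75 ln(1 − 0.323232) = 0.292820 ≈ 0.293.
Sp1–Sp3: 5/33 sites differ → p ≈ 0.151515, d = −0.75 ln(1 − 0.20202) = 0.169254 ≈ 0.169.
Sp2–Sp3: 8/33 sites differ → p ≈ 0.242424, d = −0.75 ln(1 − 0.323232) = 0.292820 ≈ 0.293.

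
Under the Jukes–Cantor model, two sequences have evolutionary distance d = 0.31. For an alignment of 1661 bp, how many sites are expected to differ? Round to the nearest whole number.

422

Invert JC69: p = (3/4)(1 − e^(−4d/3)) = 0.75 × (1 − e^(-0.413333)) = 0.75 × (1 − 0.661442) = 0.253919.
Expected differing sites = pL ≈ 0.253919 × 1661 = 421.759459 ≈ 422.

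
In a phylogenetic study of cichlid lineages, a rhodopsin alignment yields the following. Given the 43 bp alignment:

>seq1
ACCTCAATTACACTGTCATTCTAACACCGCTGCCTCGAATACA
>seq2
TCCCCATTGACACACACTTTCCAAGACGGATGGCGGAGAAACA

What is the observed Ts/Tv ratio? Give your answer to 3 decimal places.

Transitions are A↔G and C↔T; transversions are all other mismatches.
Transitions: 4. Transversions: 14.
R = 4/14 = 0.285714… ≈ 0.286 (to 3 d.p.).

0.286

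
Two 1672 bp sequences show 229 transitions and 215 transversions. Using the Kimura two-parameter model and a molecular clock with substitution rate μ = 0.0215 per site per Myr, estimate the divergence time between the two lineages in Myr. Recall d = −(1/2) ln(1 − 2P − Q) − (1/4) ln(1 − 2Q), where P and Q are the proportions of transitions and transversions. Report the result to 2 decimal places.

P = 229/1672 ≈ 0.136962 and Q = 215/1672 ≈ 0.128589.
Under the Kimura two-parameter model, d = −½ ln(1 − 2P − Q) − ¼ ln(1 − 2Q).
1 − 2P − Q = 0.597487, giving −½ ln(0.597487) = 0.257511.
1 − 2Q = 0.742822, giving −¼ ln(0.742822) = 0.074325.
d = 0.257511 + 0.074325 = 0.331836.
Under a molecular clock d = 2μt, so t = d/(2μ) = 0.331836 / (2 × 0.0215) = 7.72 Myr.

7.72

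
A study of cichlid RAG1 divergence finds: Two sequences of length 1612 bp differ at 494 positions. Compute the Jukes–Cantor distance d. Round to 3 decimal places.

p = 494/1612 ≈ 0.306452.
d = −(3/4) ln(1 − 4p/3) = −0.75 ln(1 − 0.408603) = −0.75 ln(0.591397)
  = −0.75 × (-0.525268) = 0.393951 substitutions/site.

0.394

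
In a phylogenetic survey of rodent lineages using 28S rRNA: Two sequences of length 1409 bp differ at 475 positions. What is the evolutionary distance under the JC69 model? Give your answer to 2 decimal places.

p = 475/1409 ≈ 0.337119.
d = −(3/4) ln(1 − 4p/3) = −0.75 ln(1 − 0.449492) = −0.75 ln(0.550508)
  = −0.75 × (-0.596914) = 0.447686 substitutions/site.

0.45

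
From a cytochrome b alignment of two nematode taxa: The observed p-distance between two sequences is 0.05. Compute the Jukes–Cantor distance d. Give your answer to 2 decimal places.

0.05

d = −(3/4) ln(1 − 4p/3) = −0.75 ln(1 − 0.066667) = −0.75 ln(0.933333)
  = −0.75 × (-0.068993) = 0.051745 substitutions/site.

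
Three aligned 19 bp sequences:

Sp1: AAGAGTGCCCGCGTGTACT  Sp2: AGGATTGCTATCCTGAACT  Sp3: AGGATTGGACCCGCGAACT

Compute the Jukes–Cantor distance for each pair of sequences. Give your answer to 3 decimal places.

d(Sp1,Sp2) = 0.507, d(Sp1,Sp3) = 0.507, d(Sp2,Sp3) = 0.410

Sp1–Sp2: 7/19 sites differ → p ≈ 0.368421, d = −0.75 ln(1 − 0.491228) = 0.506816 ≈ 0.507.
Sp1–Sp3: 7/19 sites differ → p ≈ 0.368421, d = −0.75 ln(1 − 0.491228) = 0.506816 ≈ 0.507.
Sp2–Sp3: 6/19 sites differ → p ≈ 0.315789, d = −0.75 ln(1 − 0.421052) = 0.409907 ≈ 0.410.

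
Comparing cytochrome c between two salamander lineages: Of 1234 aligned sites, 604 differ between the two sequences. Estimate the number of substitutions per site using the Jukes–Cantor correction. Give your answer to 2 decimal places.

p = 604/1234 ≈ 0.489465.
d = −(3/4) ln(1 − 4p/3) = −0.75 ln(1 − 0.65262) = −0.75 ln(0.34738)
  = −0.75 × (-1.057336) = 0.793002 substitutions/site.

0.79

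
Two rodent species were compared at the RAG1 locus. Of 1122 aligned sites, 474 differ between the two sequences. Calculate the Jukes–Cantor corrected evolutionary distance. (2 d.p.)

p = 474/1122 ≈ 0.42246.
d = −(3/4) ln(1 − 4p/3) = −0.75 ln(1 − 0.56328) = −0.75 ln(0.43672)
  = −0.75 × (-0.828463) = 0.621347 substitutions/site.

0.62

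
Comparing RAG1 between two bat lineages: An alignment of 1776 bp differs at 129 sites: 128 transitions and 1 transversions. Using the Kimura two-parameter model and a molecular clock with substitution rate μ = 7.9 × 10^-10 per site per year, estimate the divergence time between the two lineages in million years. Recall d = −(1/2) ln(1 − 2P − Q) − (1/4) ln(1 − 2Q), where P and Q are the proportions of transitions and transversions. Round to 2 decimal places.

49.64

P = 128/1776 ≈ 0.072072 and Q = 1/1776 ≈ 0.000563.
Under the Kimura two-parameter model, d = −½ ln(1 − 2P − Q) − ¼ ln(1 − 2Q).
1 − 2P − Q = 0.855293, giving −½ ln(0.855293) = 0.078156.
1 − 2Q = 0.998874, giving −¼ ln(0.998874) = 0.000282.
d = 0.078156 + 0.000282 = 0.078438.
Under a molecular clock d = 2μt, so t = d/(2μ) = 0.078438 / (2 × 7.9 × 10^-10) = 49.64 million years.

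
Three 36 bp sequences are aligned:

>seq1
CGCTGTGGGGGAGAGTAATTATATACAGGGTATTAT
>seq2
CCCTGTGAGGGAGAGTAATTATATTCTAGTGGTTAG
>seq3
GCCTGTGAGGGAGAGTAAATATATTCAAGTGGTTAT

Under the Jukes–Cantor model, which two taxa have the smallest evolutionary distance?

seq2 and seq3

seq1–seq2: 9/36 differ, p = 0.250, d = 0.304.
seq1–seq3: 9/36 differ, p = 0.250, d = 0.304.
seq2–seq3: 4/36 differ, p = 0.111, d = 0.120.
The smallest distance is between seq2 and seq3.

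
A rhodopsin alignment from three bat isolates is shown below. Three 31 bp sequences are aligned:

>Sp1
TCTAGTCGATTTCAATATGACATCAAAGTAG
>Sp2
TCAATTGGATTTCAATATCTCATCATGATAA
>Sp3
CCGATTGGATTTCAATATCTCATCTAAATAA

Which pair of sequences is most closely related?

Sp2 and Sp3

Sp1–Sp2: 9/31 differ, p = 0.290, d = 0.367.
Sp1–Sp3: 9/31 differ, p = 0.290, d = 0.367.
Sp2–Sp3: 5/31 differ, p = 0.161, d = 0.182.
The smallest distance is between Sp2 and Sp3.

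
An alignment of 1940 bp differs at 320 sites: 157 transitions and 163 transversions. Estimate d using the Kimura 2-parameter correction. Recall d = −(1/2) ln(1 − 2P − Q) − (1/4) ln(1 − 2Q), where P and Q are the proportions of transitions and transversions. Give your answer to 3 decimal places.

P = 157/1940 ≈ 0.080928 and Q = 163/1940 ≈ 0.084021.
Under the Kimura two-parameter model, d = −½ ln(1 − 2P − Q) − ¼ ln(1 − 2Q).
1 − 2P − Q = 0.754123, giving −½ ln(0.754123) = 0.141100.
1 − 2Q = 0.831958, giving −¼ ln(0.831958) = 0.045993.
d = 0.141100 + 0.045993 = 0.187093.

0.187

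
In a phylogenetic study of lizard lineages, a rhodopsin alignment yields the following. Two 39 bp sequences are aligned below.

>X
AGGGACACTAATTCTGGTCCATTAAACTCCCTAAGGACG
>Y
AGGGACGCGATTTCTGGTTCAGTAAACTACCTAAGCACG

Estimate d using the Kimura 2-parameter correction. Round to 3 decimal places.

Of 39 sites, 2 differences are transitions and 5 are transversions, so P = 2/39 ≈ 0.051282 and Q = 5/39 ≈ 0.128205.
Under the Kimura two-parameter model, d = −½ ln(1 − 2P − Q) − ¼ ln(1 − 2Q).
1 − 2P − Q = 0.769231, giving −½ ln(0.769231) = 0.131182.
1 − 2Q = 0.74359, giving −¼ ln(0.74359) = 0.074066.
d = 0.131182 + 0.074066 = 0.205248.

0.205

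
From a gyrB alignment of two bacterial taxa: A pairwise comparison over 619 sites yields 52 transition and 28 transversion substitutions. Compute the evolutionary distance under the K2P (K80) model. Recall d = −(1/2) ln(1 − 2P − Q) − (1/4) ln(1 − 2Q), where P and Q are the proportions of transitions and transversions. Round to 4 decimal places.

P = 52/619 ≈ 0.084006 and Q = 28/619 ≈ 0.045234.
Under the Kimura two-parameter model, d = −½ ln(1 − 2P − Q) − ¼ ln(1 − 2Q).
1 − 2P − Q = 0.786754, giving −½ ln(0.786754) = 0.119920.
1 − 2Q = 0.909532, giving −¼ ln(0.909532) = 0.023706.
d = 0.119920 + 0.023706 = 0.143626.

0.1436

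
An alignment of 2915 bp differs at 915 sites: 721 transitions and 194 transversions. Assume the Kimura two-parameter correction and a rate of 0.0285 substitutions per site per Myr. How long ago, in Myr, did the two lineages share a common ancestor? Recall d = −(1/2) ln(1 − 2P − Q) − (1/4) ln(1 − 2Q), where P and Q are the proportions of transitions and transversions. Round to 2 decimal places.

P = 721/2915 ≈ 0.247341 and Q = 194/2915 ≈ 0.066552.
Under the Kimura two-parameter model, d = −½ ln(1 − 2P − Q) − ¼ ln(1 − 2Q).
1 − 2P − Q = 0.438766, giving −½ ln(0.438766) = 0.411895.
1 − 2Q = 0.866896, giving −¼ ln(0.866896) = 0.035709.
d = 0.411895 + 0.035709 = 0.447604.
Under a molecular clock d = 2μt, so t = d/(2μ) = 0.447604 / (2 × 0.0285) = 7.85 Myr.

7.85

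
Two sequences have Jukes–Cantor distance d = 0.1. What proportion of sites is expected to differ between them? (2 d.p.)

p = (3/4)(1 − e^(−4d/3)) = 0.75 × (1 − e^(-0.133333)) = 0.75 × (1 − 0.875174) = 0.093620.

0.09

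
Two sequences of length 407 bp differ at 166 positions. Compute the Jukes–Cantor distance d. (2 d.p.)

0.59

p = 166/407 ≈ 0.407862.
d = −(3/4) ln(1 − 4p/3) = −0.75 ln(1 − 0.543816) = −0.75 ln(0.456184)
  = −0.75 × (-0.784859) = 0.588644 substitutions/site.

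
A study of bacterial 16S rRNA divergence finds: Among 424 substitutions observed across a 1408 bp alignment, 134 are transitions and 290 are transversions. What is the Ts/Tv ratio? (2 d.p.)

0.46

R = 134/290 = 0.462068… ≈ 0.46 (to 2 d.p.).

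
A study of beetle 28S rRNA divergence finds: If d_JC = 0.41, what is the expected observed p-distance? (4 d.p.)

0.3158

p = (3/4)(1 − e^(−4d/3)) = 0.75 × (1 − e^(-0.546667)) = 0.75 × (1 − 0.578876) = 0.315843.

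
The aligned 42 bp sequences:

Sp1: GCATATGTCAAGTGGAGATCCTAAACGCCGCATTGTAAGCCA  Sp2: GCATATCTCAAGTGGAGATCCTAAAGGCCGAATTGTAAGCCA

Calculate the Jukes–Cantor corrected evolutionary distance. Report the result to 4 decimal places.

The sequences differ at 3 of 42 sites (7, 26, 31), so p = 3/42 ≈ 0.071429.
d = −(3/4) ln(1 − 4p/3) = −0.75 ln(1 − 0.095239) = −0.75 ln(0.904761)
  = −0.75 × (-0.100084) = 0.075063 substitutions/site.

0.0751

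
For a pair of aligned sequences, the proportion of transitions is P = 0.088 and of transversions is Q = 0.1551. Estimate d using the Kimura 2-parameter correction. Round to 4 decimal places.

Under the Kimura two-parameter model, d = −½ ln(1 − 2P − Q) − ¼ ln(1 − 2Q).
1 − 2P − Q = 0.6689, giving −½ ln(0.6689) = 0.201060.
1 − 2Q = 0.6898, giving −¼ ln(0.6898) = 0.092838.
d = 0.201060 + 0.092838 = 0.293898.

0.2939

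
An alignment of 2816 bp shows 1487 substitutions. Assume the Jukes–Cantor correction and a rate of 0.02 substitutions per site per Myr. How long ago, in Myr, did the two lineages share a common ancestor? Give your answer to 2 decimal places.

p = 1487/2816 ≈ 0.528054.
d = −(3/4) ln(1 − 4p/3) = −0.75 ln(1 − 0.704072) = −0.75 ln(0.295928)
  = −0.75 × (-1.217639) = 0.913229 substitutions/site.
Under a molecular clock d = 2μt, so t = d/(2μ) = 0.913229 / (2 × 0.02) = 22.83 Myr.

22.83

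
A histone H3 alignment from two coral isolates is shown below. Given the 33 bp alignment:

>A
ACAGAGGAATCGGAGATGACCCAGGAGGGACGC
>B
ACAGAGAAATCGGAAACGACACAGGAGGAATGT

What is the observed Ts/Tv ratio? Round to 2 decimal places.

Transitions are A↔G and C↔T; transversions are all other mismatches.
Transitions: 6. Transversions: 1.
R = 6/1 = 6.00.

6.00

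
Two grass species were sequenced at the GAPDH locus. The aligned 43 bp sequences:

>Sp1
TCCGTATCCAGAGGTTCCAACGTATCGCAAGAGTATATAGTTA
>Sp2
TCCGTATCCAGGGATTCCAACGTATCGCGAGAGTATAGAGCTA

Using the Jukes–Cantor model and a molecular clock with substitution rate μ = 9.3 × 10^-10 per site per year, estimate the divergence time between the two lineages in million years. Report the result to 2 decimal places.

67.93

The sequences differ at 5 of 43 sites (12, 14, 29, 38, 41), so p = 5/43 ≈ 0.116279.
d = −(3/4) ln(1 − 4p/3) = −0.75 ln(1 − 0.155039) = −0.75 ln(0.844961)
  = −0.75 × (-0.168465) = 0.126349 substitutions/site.
Under a molecular clock d = 2μt, so t = d/(2μ) = 0.126349 / (2 × 9.3 × 10^-10) = 67.93 million years.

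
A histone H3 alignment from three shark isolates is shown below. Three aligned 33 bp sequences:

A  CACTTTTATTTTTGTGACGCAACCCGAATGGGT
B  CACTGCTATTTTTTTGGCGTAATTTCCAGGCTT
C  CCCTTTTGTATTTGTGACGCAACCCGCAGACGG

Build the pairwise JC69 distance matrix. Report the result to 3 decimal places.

A–B: 13/33 sites differ → p ≈ 0.393939, d = −0.75 ln(1 − 0.525252) = 0.558728 ≈ 0.559.
A–C: 8/33 sites differ → p ≈ 0.242424, d = −0.75 ln(1 − 0.323232) = 0.292820 ≈ 0.293.
B–C: 15/33 sites differ → p ≈ 0.454545, d = −0.75 ln(1 − 0.60606) = 0.698667 ≈ 0.699.

d(A,B) = 0.559, d(A,C) = 0.293, d(B,C) = 0.699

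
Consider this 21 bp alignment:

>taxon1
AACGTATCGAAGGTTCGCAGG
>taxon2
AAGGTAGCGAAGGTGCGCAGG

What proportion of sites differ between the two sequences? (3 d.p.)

0.143

The sequences differ at 3 of 21 positions (sites 3, 7, 15).
p = 3/21 = 0.142857… ≈ 0.143 (to 3 d.p.).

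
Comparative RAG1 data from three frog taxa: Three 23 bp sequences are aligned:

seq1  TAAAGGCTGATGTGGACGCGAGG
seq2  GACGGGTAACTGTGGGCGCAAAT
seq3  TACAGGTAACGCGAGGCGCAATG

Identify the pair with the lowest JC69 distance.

seq2 and seq3

seq1–seq2: 11/23 differ, p = 0.478, d = 0.761.
seq1–seq3: 12/23 differ, p = 0.522, d = 0.892.
seq2–seq3: 8/23 differ, p = 0.348, d = 0.467.
The smallest distance is between seq2 and seq3.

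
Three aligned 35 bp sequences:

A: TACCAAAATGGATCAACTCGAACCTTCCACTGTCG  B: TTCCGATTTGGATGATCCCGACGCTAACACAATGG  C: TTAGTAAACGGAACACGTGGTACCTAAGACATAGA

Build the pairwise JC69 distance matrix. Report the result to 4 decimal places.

A–B: 14/35 sites differ → p = 0.4, d = −0.75 ln(1 − 0.533333) = 0.571605 ≈ 0.5716.
A–C: 18/35 sites differ → p ≈ 0.514286, d = −0.75 ln(1 − 0.685715) = 0.868091 ≈ 0.8681.
B–C: 19/35 sites differ → p ≈ 0.542857, d = −0.75 ln(1 − 0.723809) = 0.964997 ≈ 0.9650.

d(A,B) = 0.5716, d(A,C) = 0.8681, d(B,C) = 0.9650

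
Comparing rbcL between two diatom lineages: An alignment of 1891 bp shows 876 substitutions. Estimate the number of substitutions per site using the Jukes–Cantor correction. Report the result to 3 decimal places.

p = 876/1891 ≈ 0.463247.
d = −(3/4) ln(1 − 4p/3) = −0.75 ln(1 − 0.617663) = −0.75 ln(0.382337)
  = −0.75 × (-0.961453) = 0.721090 substitutions/site.

0.721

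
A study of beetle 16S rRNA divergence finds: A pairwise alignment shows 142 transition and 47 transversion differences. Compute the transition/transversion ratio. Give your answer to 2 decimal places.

R = 142/47 = 3.021276… ≈ 3.02 (to 2 d.p.).

3.02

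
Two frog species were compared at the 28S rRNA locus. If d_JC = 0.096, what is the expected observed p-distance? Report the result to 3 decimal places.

p = (3/4)(1 − e^(−4d/3)) = 0.75 × (1 − e^(-0.128)) = 0.75 × (1 − 0.879853) = 0.090110.

0.090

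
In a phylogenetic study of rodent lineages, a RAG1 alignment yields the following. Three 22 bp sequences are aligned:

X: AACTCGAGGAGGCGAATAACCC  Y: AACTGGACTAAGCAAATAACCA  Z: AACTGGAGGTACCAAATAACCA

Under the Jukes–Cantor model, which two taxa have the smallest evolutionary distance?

X–Y: 6/22 differ, p = 0.273, d = 0.339.
X–Z: 6/22 differ, p = 0.273, d = 0.339.
Y–Z: 4/22 differ, p = 0.182, d = 0.208.
The smallest distance is between Y and Z.

Y and Z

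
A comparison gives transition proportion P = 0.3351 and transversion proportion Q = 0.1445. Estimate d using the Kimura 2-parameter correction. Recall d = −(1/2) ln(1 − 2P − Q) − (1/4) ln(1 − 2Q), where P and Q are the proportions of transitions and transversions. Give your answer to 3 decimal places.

0.928

Under the Kimura two-parameter model, d = −½ ln(1 − 2P − Q) − ¼ ln(1 − 2Q).
1 − 2P − Q = 0.1853, giving −½ ln(0.1853) = 0.842890.
1 − 2Q = 0.711, giving −¼ ln(0.711) = 0.085271.
d = 0.842890 + 0.085271 = 0.928161.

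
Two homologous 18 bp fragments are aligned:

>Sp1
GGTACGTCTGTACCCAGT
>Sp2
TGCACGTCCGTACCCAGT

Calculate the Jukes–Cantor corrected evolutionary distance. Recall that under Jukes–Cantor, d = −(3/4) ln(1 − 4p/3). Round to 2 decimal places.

0.19

The sequences differ at 3 of 18 sites (1, 3, 9), so p = 3/18 ≈ 0.166667.
d = −(3/4) ln(1 − 4p/3) = −0.75 ln(1 − 0.222223) = −0.75 ln(0.777777)
  = −0.75 × (-0.251315) = 0.188486 substitutions/site.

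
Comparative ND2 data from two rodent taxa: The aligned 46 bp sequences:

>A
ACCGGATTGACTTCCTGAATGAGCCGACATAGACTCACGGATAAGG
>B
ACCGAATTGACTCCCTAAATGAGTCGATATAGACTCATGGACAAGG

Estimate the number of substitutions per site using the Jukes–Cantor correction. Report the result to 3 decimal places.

The sequences differ at 7 of 46 sites (5, 13, 17, 24, 28, 38, 42), so p = 7/46 ≈ 0.152174.
d = −(3/4) ln(1 − 4p/3) = −0.75 ln(1 − 0.202899) = −0.75 ln(0.797101)
  = −0.75 × (-0.226774) = 0.170081 substitutions/site.

0.170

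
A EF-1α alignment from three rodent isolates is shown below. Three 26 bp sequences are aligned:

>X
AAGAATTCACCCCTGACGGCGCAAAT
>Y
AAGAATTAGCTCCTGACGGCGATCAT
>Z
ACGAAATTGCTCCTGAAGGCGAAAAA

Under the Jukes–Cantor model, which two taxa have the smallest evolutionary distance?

X and Y

X–Y: 6/26 differ, p = 0.231, d = 0.276.
X–Z: 8/26 differ, p = 0.308, d = 0.396.
Y–Z: 7/26 differ, p = 0.269, d = 0.334.
The smallest distance is between X and Y.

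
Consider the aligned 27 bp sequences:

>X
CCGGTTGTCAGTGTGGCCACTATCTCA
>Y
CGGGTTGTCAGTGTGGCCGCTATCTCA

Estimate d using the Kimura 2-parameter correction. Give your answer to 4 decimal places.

0.0781

Of 27 sites, 1 differences are transitions and 1 are transversions, so P = 1/27 ≈ 0.037037 and Q = 1/27 ≈ 0.037037.
Under the Kimura two-parameter model, d = −½ ln(1 − 2P − Q) − ¼ ln(1 − 2Q).
1 − 2P − Q = 0.888889, giving −½ ln(0.888889) = 0.058891.
1 − 2Q = 0.925926, giving −¼ ln(0.925926) = 0.019240.
d = 0.058891 + 0.019240 = 0.078131.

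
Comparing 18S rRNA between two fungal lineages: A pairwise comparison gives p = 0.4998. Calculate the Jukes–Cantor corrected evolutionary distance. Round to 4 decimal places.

0.8234

d = −(3/4) ln(1 − 4p/3) = −0.75 ln(1 − 0.6664) = −0.75 ln(0.3336)
  = −0.75 × (-1.097813) = 0.823360 substitutions/site.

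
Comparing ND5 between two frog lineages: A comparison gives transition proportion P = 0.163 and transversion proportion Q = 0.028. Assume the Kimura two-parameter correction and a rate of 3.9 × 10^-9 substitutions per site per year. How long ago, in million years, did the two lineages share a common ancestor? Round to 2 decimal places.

29.86

Under the Kimura two-parameter model, d = −½ ln(1 − 2P − Q) − ¼ ln(1 − 2Q).
1 − 2P − Q = 0.646, giving −½ ln(0.646) = 0.218478.
1 − 2Q = 0.944, giving −¼ ln(0.944) = 0.014407.
d = 0.218478 + 0.014407 = 0.232885.
Under a molecular clock d = 2μt, so t = d/(2μ) = 0.232885 / (2 × 3.9 × 10^-9) = 29.86 million years.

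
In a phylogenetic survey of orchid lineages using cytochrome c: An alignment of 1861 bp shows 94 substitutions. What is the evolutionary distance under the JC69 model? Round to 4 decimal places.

0.0523

p = 94/1861 ≈ 0.05051.
d = −(3/4) ln(1 − 4p/3) = −0.75 ln(1 − 0.067347) = −0.75 ln(0.932653)
  = −0.75 × (-0.069722) = 0.052292 substitutions/site.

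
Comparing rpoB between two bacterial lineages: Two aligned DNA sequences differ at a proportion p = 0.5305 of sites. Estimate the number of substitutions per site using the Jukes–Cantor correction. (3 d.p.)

d = −(3/4) ln(1 − 4p/3) = −0.75 ln(1 − 0.707333) = −0.75 ln(0.292667)
  = −0.75 × (-1.228720) = 0.921540 substitutions/site.

0.922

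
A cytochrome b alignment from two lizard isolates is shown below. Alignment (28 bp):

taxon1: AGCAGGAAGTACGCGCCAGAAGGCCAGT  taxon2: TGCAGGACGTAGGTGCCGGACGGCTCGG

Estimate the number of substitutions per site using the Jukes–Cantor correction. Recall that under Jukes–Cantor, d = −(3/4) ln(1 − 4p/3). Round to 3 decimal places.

The sequences differ at 9 of 28 sites (1, 8, 12, 14, 18, 21, 25, 26, 28), so p = 9/28 ≈ 0.321429.
d = −(3/4) ln(1 − 4p/3) = −0.75 ln(1 − 0.428572) = −0.75 ln(0.571428)
  = −0.75 × (-0.559617) = 0.419713 substitutions/site.

0.420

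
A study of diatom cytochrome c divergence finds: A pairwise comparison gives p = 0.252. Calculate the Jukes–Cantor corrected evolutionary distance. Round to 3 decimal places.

0.307

d = −(3/4) ln(1 − 4p/3) = −0.75 ln(1 − 0.336) = −0.75 ln(0.664)
  = −0.75 × (-0.409473) = 0.307105 substitutions/site.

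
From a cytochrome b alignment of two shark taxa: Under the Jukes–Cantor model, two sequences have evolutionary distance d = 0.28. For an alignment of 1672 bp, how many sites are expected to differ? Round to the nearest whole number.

Invert JC69: p = (3/4)(1 − e^(−4d/3)) = 0.75 × (1 − e^(-0.373333)) = 0.75 × (1 − 0.688436) = 0.233673.
Expected differing sites = pL ≈ 0.233673 × 1672 = 390.701256 ≈ 391.

391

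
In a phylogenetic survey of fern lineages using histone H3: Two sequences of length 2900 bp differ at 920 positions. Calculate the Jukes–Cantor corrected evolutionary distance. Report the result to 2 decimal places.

p = 920/2900 ≈ 0.317241.
d = −(3/4) ln(1 − 4p/3) = −0.75 ln(1 − 0.422988) = −0.75 ln(0.577012)
  = −0.75 × (-0.549892) = 0.412419 substitutions/site.

0.41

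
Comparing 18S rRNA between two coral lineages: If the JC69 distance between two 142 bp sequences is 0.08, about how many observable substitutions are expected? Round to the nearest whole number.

Invert JC69: p = (3/4)(1 − e^(−4d/3)) = 0.75 × (1 − e^(-0.106667)) = 0.75 × (1 − 0.898825) = 0.075881.
Expected differing sites = pL ≈ 0.075881 × 142 = 10.775102 ≈ 11.

11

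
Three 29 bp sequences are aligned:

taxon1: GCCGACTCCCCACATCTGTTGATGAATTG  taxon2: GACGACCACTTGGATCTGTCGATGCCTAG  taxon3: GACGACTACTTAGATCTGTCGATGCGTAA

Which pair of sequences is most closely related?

taxon1–taxon2: 11/29 differ, p = 0.379, d = 0.529.
taxon1–taxon3: 10/29 differ, p = 0.345, d = 0.462.
taxon2–taxon3: 4/29 differ, p = 0.138, d = 0.152.
The smallest distance is between taxon2 and taxon3.

taxon2 and taxon3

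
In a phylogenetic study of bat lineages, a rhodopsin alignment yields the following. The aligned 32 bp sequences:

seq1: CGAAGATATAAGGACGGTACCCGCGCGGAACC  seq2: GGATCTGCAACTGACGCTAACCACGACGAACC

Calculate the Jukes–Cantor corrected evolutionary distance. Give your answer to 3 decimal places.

0.657

The sequences differ at 14 of 32 sites, so p = 14/32 = 0.4375.
d = −(3/4) ln(1 − 4p/3) = −0.75 ln(1 − 0.583333) = −0.75 ln(0.416667)
  = −0.75 × (-0.875468) = 0.656601 substitutions/site.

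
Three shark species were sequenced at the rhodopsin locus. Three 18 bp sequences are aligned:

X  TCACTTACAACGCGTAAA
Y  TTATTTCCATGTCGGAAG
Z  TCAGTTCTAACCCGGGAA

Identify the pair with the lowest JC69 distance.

X and Z

X–Y: 8/18 differ, p = 0.444, d = 0.673.
X–Z: 6/18 differ, p = 0.333, d = 0.441.
Y–Z: 8/18 differ, p = 0.444, d = 0.673.
The smallest distance is between X and Z.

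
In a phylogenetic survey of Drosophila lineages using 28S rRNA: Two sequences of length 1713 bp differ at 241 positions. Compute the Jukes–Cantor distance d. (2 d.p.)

p = 241/1713 ≈ 0.140689.
d = −(3/4) ln(1 − 4p/3) = −0.75 ln(1 − 0.187585) = −0.75 ln(0.812415)
  = −0.75 × (-0.207744) = 0.155808 substitutions/site.

0.16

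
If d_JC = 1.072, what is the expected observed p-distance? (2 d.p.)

p = (3/4)(1 − e^(−4d/3)) = 0.75 × (1 − e^(-1.429333)) = 0.75 × (1 − 0.239469) = 0.570398.

0.57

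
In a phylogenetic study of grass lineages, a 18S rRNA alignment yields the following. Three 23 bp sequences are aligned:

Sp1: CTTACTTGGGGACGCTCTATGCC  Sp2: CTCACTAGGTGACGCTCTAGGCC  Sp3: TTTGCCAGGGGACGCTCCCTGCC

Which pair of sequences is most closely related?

Sp1 and Sp2

Sp1–Sp2: 4/23 differ, p = 0.174, d = 0.198.
Sp1–Sp3: 6/23 differ, p = 0.261, d = 0.321.
Sp2–Sp3: 8/23 differ, p = 0.348, d = 0.467.
The smallest distance is between Sp1 and Sp2.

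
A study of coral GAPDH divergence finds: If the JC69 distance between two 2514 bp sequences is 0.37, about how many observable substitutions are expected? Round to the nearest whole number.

Invert JC69: p = (3/4)(1 − e^(−4d/3)) = 0.75 × (1 − e^(-0.493333)) = 0.75 × (1 − 0.610588) = 0.292059.
Expected differing sites = pL ≈ 0.292059 × 2514 = 734.236326 ≈ 734.

734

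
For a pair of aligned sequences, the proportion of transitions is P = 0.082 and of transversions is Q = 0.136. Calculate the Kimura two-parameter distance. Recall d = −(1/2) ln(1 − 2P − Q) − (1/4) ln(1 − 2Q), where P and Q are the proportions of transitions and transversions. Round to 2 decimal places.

0.26

Under the Kimura two-parameter model, d = −½ ln(1 − 2P − Q) − ¼ ln(1 − 2Q).
1 − 2P − Q = 0.7, giving −½ ln(0.7) = 0.178337.
1 − 2Q = 0.728, giving −¼ ln(0.728) = 0.079364.
d = 0.178337 + 0.079364 = 0.257701.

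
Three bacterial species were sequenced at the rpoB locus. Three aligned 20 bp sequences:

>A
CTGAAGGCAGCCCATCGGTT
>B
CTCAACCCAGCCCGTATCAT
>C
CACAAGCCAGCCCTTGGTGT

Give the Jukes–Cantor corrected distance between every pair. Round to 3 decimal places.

d(A,B) = 0.572, d(A,C) = 0.471, d(B,C) = 0.471

A–B: 8/20 sites differ → p = 0.4, d = −0.75 ln(1 − 0.533333) = 0.571605 ≈ 0.572.
A–C: 7/20 sites differ → p = 0.35, d = −0.75 ln(1 − 0.466667) = 0.471457 ≈ 0.471.
B–C: 7/20 sites differ → p = 0.35, d = −0.75 ln(1 − 0.466667) = 0.471457 ≈ 0.471.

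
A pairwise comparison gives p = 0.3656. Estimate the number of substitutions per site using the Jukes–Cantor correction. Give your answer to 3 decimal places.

0.501

d = −(3/4) ln(1 − 4p/3) = −0.75 ln(1 − 0.487467) = −0.75 ln(0.512533)
  = −0.75 × (-0.668390) = 0.501293 substitutions/site.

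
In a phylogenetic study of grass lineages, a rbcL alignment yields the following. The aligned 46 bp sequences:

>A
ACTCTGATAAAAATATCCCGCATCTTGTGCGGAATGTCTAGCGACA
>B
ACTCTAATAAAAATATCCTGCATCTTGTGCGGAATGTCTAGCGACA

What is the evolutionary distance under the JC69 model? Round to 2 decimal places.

0.04

The sequences differ at 2 of 46 sites (6, 19), so p = 2/46 ≈ 0.043478.
d = −(3/4) ln(1 − 4p/3) = −0.75 ln(1 − 0.057971) = −0.75 ln(0.942029)
  = −0.75 × (-0.059719) = 0.044789 substitutions/site.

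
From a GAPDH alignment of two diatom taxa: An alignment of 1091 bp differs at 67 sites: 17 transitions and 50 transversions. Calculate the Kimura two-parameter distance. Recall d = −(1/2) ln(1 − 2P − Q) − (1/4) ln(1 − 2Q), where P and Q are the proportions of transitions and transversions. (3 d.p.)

0.064

P = 17/1091 ≈ 0.015582 and Q = 50/1091 ≈ 0.04583.
Under the Kimura two-parameter model, d = −½ ln(1 − 2P − Q) − ¼ ln(1 − 2Q).
1 − 2P − Q = 0.923006, giving −½ ln(0.923006) = 0.040060.
1 − 2Q = 0.90834, giving −¼ ln(0.90834) = 0.024034.
d = 0.040060 + 0.024034 = 0.064094.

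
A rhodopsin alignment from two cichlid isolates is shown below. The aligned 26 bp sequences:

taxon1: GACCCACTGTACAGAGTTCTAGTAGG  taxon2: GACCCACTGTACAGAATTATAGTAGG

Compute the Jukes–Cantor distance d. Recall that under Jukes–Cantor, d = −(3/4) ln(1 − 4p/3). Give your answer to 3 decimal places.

The sequences differ at 2 of 26 sites (16, 19), so p = 2/26 ≈ 0.076923.
d = −(3/4) ln(1 − 4p/3) = −0.75 ln(1 − 0.102564) = −0.75 ln(0.897436)
  = −0.75 × (-0.108213) = 0.081160 substitutions/site.

0.081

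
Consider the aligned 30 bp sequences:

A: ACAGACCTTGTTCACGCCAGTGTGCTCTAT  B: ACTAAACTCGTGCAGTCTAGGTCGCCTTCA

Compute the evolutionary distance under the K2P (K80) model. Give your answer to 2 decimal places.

0.83

Of 30 sites, 6 differences are transitions and 9 are transversions, so P = 6/30 = 0.2 and Q = 9/30 = 0.3.
Under the Kimura two-parameter model, d = −½ ln(1 − 2P − Q) − ¼ ln(1 − 2Q).
1 − 2P − Q = 0.3, giving −½ ln(0.3) = 0.601986.
1 − 2Q = 0.4, giving −¼ ln(0.4) = 0.229073.
d = 0.601986 + 0.229073 = 0.831059.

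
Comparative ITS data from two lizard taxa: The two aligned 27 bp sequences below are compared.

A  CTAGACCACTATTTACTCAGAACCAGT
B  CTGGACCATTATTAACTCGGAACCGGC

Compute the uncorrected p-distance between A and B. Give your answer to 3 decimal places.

0.222

The sequences differ at 6 of 27 positions (sites 3, 9, 14, 19, 25, 27).
p = 6/27 = 0.222222… ≈ 0.222 (to 3 d.p.).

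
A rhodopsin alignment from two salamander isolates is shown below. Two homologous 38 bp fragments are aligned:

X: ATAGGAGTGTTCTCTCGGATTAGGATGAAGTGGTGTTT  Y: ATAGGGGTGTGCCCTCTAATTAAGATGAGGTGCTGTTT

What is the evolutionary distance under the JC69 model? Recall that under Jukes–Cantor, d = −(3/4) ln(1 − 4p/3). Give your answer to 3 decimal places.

0.247

The sequences differ at 8 of 38 sites (6, 11, 13, 17, 18, 23, 29, 33), so p = 8/38 ≈ 0.210526.
d = −(3/4) ln(1 − 4p/3) = −0.75 ln(1 − 0.280701) = −0.75 ln(0.719299)
  = −0.75 × (-0.329478) = 0.247109 substitutions/site.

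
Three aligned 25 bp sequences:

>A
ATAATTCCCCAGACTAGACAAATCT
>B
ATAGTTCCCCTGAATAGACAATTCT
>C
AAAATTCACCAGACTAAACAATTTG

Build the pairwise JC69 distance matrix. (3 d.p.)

d(A,B) = 0.180, d(A,C) = 0.289, d(B,C) = 0.417

A–B: 4/25 sites differ → p = 0.16, d = −0.75 ln(1 − 0.213333) = 0.179963 ≈ 0.180.
A–C: 6/25 sites differ → p = 0.24, d = −0.75 ln(1 − 0.32) = 0.289247 ≈ 0.289.
B–C: 8/25 sites differ → p = 0.32, d = −0.75 ln(1 − 0.426667) = 0.417216 ≈ 0.417.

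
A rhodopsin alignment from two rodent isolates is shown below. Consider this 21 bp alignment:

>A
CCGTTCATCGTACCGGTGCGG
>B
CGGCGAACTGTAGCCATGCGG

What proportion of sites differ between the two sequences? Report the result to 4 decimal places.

The sequences differ at 9 of 21 positions (sites 2, 4, 5, 6, 8, 9, 13, 15, 16).
p = 9/21 = 0.428571… ≈ 0.4286 (to 4 d.p.).

0.4286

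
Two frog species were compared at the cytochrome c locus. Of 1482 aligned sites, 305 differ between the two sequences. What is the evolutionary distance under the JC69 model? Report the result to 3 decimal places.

0.241

p = 305/1482 ≈ 0.205803.
d = −(3/4) ln(1 − 4p/3) = −0.75 ln(1 − 0.274404) = −0.75 ln(0.725596)
  = −0.75 × (-0.320762) = 0.240572 substitutions/site.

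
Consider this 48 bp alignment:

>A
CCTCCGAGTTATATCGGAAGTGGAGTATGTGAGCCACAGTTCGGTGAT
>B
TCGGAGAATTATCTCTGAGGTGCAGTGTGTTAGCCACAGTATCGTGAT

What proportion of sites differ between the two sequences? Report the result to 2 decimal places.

The sequences differ at 14 of 48 positions.
p = 14/48 = 0.291666… ≈ 0.29 (to 2 d.p.).

0.29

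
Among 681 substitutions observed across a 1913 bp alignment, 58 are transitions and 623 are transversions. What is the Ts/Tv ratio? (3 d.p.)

0.093

R = 58/623 = 0.093097… ≈ 0.093 (to 3 d.p.).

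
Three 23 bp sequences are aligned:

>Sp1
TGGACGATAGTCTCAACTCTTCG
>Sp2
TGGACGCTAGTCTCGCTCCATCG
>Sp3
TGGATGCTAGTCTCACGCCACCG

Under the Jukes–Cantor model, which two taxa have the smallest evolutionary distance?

Sp2 and Sp3

Sp1–Sp2: 6/23 differ, p = 0.261, d = 0.321.
Sp1–Sp3: 7/23 differ, p = 0.304, d = 0.390.
Sp2–Sp3: 4/23 differ, p = 0.174, d = 0.198.
The smallest distance is between Sp2 and Sp3.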